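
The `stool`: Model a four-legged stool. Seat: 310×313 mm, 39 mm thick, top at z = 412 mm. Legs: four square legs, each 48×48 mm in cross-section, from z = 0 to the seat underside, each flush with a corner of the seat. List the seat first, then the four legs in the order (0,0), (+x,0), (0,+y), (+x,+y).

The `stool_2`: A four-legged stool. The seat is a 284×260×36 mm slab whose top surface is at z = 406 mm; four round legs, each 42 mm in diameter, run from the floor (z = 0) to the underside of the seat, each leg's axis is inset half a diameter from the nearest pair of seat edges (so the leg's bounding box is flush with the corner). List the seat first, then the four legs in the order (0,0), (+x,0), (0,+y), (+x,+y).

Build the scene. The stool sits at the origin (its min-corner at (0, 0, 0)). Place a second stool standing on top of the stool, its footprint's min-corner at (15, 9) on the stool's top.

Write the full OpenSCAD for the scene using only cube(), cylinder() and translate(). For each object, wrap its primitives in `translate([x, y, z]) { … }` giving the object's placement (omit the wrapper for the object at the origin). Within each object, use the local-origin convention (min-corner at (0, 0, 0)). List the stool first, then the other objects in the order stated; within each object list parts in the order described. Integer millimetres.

translate([0, 0, 373]) cube([310, 313, 39]);
cube([48, 48, 373]);
translate([262, 0, 0]) cube([48, 48, 373]);
translate([0, 265, 0]) cube([48, 48, 373]);
translate([262, 265, 0]) cube([48, 48, 373]);
translate([15, 9, 412]) {
  translate([0, 0, 370]) cube([284, 260, 36]);
  translate([21, 21, 0]) cylinder(h = 370, r = 21);
  translate([263, 21, 0]) cylinder(h = 370, r = 21);
  translate([21, 239, 0]) cylinder(h = 370, r = 21);
  translate([263, 239, 0]) cylinder(h = 370, r = 21);
}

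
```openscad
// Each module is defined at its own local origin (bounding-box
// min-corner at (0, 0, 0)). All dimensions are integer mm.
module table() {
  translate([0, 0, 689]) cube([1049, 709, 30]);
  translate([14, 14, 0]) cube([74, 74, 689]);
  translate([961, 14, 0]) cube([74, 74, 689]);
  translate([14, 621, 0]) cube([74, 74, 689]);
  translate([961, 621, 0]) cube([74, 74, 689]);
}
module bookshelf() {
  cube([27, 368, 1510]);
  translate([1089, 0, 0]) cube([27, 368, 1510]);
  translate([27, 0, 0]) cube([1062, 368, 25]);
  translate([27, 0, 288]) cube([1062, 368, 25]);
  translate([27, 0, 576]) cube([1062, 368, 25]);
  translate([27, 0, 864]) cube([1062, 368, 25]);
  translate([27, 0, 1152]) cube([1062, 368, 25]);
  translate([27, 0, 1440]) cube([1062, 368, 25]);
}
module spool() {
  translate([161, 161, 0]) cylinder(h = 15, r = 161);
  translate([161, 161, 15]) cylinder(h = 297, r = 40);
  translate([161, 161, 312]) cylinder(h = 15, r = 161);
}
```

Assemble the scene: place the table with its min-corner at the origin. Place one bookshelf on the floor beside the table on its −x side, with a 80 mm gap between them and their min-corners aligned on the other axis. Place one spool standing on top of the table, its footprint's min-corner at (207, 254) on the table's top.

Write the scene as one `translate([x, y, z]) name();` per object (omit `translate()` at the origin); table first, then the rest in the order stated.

table();
translate([-1196, 0, 0]) bookshelf();
translate([207, 254, 719]) spool();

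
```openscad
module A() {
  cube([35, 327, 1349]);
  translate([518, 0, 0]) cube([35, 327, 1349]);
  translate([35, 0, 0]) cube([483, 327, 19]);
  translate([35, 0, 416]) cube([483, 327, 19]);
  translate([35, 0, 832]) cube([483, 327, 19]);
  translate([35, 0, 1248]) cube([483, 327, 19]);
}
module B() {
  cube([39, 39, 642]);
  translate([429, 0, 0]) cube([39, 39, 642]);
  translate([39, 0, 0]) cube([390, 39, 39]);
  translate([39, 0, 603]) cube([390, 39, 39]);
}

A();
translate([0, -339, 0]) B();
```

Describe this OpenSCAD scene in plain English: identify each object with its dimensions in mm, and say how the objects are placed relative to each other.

A is an open bookshelf. Two side panels, each 35 mm thick, 327 mm deep and 1349 mm tall, stand 553 mm apart (outside-to-outside). Between them sit 4 shelves, each 19 mm thick and 327 mm deep, spanning the full gap between the sides. The bottom shelf rests on the floor (its underside at z = 0) and the clear gap between one shelf's top and the next shelf's underside is 397 mm.

B is a picture frame with a 390×564 mm rectangular opening (x by z) and a uniform 39 mm border on every side. Frame depth is 39 mm along y. It is built from two vertical stiles running the full outside height and two horizontal rails spanning the gap between the stiles.

The picture frame is on the floor beside the bookshelf on its −y side.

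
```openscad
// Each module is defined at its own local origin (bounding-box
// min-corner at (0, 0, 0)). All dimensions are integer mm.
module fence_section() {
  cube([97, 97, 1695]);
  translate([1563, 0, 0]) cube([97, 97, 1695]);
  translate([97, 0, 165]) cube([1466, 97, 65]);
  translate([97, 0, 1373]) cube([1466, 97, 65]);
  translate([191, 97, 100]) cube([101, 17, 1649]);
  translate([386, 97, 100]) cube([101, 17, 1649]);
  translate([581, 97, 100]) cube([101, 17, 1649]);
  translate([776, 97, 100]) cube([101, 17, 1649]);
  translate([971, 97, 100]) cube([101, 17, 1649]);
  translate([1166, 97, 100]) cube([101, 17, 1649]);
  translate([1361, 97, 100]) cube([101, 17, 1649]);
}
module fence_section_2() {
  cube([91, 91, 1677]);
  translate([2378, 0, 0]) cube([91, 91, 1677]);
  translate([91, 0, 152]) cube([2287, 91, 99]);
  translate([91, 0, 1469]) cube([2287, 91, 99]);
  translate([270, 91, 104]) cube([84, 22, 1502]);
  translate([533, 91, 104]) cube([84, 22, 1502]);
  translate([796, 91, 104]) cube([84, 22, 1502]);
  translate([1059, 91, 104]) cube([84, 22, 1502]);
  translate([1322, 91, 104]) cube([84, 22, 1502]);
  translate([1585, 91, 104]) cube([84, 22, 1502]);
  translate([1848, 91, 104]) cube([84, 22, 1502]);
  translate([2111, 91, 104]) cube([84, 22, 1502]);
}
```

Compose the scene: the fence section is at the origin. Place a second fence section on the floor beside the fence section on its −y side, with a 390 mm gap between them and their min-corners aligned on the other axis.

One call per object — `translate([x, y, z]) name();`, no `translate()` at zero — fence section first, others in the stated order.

fence_section();
translate([0, -503, 0]) fence_section_2();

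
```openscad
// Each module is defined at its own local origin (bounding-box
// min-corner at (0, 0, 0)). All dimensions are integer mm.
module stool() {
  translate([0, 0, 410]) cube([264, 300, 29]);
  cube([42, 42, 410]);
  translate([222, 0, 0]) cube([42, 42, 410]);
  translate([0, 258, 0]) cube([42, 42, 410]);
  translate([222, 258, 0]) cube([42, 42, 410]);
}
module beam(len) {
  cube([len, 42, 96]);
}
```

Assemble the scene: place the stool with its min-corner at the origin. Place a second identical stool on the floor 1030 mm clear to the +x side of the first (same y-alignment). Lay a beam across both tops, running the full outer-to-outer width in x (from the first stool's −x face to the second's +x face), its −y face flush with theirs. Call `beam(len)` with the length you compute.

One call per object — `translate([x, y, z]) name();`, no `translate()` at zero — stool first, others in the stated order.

stool();
translate([1294, 0, 0]) stool();
translate([0, 0, 439]) beam(1558);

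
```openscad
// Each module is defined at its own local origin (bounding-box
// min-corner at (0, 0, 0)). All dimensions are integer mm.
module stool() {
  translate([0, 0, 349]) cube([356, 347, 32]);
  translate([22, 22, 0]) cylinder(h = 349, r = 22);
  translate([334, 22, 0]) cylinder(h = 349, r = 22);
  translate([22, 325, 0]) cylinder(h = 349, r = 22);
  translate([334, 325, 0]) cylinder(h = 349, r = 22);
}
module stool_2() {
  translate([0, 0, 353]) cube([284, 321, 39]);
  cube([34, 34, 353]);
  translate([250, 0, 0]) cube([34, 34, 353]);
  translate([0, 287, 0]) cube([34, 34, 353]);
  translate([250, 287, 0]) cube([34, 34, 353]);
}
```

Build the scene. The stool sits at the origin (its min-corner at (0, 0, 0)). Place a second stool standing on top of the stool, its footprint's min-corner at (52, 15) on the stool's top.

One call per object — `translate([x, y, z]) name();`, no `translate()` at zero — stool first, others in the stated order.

stool();
translate([52, 15, 381]) stool_2();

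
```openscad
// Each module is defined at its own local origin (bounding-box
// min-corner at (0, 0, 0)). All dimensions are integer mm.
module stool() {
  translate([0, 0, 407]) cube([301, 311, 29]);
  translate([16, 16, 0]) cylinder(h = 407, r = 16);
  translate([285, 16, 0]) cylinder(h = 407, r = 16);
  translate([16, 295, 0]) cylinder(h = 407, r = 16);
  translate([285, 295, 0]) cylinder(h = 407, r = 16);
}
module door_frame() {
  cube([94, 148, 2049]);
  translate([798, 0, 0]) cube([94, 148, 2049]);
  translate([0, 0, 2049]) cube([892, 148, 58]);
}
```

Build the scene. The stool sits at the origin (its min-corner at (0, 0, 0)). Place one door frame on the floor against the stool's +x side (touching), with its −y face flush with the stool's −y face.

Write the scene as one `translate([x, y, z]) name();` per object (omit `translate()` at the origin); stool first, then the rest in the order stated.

stool();
translate([301, 0, 0]) door_frame();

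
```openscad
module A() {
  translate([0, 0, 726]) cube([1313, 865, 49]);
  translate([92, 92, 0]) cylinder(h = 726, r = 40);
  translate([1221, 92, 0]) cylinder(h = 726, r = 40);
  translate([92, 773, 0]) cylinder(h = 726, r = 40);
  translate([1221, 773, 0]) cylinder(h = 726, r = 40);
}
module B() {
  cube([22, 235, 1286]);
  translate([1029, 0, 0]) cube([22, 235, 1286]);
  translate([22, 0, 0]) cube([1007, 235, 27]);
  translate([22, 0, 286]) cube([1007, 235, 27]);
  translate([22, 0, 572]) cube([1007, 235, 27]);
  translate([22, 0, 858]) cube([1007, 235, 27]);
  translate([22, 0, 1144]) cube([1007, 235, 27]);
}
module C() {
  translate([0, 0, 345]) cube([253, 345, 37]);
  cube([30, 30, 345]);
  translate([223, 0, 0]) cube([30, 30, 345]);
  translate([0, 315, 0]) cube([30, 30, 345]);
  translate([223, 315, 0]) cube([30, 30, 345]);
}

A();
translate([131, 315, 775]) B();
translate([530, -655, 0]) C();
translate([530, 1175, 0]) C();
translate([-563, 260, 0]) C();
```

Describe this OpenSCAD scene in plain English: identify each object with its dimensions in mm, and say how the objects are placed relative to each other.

A is a rectangular dining table. The top is 1313×865×49 mm with its upper surface at z = 775 mm. It stands on four round legs of 80 mm diameter, each leg's bounding box inset 52 mm from the nearest pair of top edges, running from the floor to the underside of the top.

B is a bookshelf 1051 mm wide overall, 235 mm deep and 1286 mm tall. The two sides are 22 mm thick vertical panels. 5 horizontal shelves of 27 mm thickness span between the inner faces of the sides; the lowest shelf sits on the floor and shelves are stacked with a clear vertical gap of 259 mm between each pair.

C is a four-legged stool. The seat is a 253×345×37 mm slab whose top surface is at z = 382 mm; four square legs, each 30×30 mm in cross-section, run from the floor (z = 0) to the underside of the seat, each flush with a corner of the seat.

The bookshelf is on top of the table, centred. Three stools sit around the table at the −y, +y, −x sides.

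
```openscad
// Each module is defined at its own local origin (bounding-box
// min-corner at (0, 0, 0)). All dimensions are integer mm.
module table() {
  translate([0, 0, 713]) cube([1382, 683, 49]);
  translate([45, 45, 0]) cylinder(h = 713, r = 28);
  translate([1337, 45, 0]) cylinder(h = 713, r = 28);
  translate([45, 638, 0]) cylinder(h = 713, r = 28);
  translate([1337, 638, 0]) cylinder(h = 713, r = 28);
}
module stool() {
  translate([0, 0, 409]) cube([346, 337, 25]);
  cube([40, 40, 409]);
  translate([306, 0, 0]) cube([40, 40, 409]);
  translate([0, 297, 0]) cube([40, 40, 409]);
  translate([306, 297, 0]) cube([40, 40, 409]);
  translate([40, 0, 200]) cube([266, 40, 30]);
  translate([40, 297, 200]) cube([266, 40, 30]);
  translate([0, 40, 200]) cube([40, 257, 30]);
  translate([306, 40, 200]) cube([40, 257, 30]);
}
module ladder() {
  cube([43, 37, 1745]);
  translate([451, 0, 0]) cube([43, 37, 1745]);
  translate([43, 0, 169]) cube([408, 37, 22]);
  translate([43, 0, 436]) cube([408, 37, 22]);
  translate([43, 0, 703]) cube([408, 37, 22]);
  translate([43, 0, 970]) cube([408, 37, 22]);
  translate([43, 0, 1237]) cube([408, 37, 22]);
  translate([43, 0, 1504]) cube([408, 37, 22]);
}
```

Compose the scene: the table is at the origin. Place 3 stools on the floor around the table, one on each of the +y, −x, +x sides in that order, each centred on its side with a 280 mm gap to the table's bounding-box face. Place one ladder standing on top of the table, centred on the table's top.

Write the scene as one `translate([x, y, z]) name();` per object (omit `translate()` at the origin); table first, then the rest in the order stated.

table();
translate([518, 963, 0]) stool();
translate([-626, 173, 0]) stool();
translate([1662, 173, 0]) stool();
translate([444, 323, 762]) ladder();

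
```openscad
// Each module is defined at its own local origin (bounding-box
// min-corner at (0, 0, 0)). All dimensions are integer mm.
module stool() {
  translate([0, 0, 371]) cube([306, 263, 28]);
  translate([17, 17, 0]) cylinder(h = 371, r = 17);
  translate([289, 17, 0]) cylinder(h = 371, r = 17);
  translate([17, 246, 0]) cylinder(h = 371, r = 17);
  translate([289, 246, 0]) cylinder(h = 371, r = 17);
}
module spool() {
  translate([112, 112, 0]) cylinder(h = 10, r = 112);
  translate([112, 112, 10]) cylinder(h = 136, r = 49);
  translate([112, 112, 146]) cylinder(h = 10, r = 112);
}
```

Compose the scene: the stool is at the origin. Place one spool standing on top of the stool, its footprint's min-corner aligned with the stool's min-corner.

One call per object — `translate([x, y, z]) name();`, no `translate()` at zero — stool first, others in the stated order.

stool();
translate([0, 0, 399]) spool();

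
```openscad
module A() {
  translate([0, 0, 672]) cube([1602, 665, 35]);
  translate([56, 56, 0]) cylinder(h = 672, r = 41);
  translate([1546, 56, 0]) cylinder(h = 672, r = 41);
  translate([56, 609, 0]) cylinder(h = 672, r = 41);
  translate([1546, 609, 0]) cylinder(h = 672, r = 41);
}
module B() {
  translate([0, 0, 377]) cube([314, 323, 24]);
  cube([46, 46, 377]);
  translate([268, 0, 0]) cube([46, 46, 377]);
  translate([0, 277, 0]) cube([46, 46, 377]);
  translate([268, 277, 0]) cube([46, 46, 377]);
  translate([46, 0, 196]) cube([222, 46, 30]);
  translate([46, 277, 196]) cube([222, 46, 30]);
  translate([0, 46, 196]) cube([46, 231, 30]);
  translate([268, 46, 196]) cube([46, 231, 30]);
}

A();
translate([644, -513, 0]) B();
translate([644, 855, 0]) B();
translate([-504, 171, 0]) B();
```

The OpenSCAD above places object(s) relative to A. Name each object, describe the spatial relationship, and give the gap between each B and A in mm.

Each stool's nearest face is 190 mm from the table's bounding box.

A is a table. B is a stool. Three stools sit around the table at the −y, +y, −x sides. The gap between each stool and the table is 190 mm.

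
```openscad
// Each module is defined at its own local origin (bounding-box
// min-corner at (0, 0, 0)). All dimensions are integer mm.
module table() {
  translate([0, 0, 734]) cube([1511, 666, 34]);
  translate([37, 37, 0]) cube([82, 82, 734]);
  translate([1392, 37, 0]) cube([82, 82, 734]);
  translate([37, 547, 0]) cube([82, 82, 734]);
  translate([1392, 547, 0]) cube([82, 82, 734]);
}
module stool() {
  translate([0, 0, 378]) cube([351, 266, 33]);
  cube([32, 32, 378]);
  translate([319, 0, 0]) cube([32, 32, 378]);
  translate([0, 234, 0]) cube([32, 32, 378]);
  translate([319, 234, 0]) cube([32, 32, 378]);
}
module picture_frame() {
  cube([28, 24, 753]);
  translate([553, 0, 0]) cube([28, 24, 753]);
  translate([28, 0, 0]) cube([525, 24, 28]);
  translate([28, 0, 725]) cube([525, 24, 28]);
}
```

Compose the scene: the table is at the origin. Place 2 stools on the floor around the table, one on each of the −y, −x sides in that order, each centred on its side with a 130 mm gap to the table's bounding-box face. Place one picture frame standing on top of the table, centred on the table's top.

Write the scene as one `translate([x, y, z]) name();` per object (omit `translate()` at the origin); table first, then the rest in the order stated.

table();
translate([580, -396, 0]) stool();
translate([-481, 200, 0]) stool();
translate([465, 321, 768]) picture_frame();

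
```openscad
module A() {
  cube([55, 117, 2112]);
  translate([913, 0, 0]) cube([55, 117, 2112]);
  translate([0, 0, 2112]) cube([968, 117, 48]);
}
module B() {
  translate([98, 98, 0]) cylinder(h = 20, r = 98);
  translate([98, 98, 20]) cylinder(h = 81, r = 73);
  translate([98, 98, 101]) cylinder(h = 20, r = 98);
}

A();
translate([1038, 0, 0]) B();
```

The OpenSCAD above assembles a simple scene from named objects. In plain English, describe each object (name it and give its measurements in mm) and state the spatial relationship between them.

A is a rectangular door frame: two vertical jambs of 55×117 mm section, 2112 mm tall, with a clear opening 858 mm wide between their inner faces. A header 48 mm tall and 117 mm deep lies on top of the jambs and spans the full outside width.

B is a spool: two coaxial disc flanges of radius 98 mm and thickness 20 mm, joined by a core cylinder of radius 73 mm and height 81 mm. The lower flange rests on z = 0 and the three cylinders share a vertical axis.

The spool is on the floor beside the door frame on its +x side.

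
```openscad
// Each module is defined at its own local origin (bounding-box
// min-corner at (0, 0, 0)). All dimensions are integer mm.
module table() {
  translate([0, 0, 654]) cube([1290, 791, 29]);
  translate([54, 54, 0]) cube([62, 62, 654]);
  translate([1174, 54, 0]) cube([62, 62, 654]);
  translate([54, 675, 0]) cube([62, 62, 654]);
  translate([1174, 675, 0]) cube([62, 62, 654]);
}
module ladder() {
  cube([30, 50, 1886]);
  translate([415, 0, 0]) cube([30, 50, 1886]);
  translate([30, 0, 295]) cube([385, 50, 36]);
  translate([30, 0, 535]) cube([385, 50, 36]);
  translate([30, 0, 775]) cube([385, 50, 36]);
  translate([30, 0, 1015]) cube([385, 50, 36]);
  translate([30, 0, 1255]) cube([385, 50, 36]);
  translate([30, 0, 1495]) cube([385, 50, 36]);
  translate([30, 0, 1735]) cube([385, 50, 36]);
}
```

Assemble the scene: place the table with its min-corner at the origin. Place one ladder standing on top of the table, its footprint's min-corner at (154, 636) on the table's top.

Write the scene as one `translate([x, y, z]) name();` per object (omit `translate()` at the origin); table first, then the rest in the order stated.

table();
translate([154, 636, 683]) ladder();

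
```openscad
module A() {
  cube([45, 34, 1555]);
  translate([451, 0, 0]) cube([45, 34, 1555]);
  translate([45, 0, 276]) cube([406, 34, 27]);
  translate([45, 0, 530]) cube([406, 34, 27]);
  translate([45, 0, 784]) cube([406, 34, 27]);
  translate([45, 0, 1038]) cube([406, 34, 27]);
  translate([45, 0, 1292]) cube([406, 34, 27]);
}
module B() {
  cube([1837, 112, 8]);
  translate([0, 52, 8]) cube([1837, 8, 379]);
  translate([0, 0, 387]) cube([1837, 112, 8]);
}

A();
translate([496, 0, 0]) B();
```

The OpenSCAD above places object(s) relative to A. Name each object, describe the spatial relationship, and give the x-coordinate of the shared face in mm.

The ladder's +x face and the I-beam's −x face are both at x = 496 mm.

A is a ladder. B is an I-beam. The I-beam is against the ladder's +x side, with their −y faces flush. The x-coordinate of the shared face is 496 mm.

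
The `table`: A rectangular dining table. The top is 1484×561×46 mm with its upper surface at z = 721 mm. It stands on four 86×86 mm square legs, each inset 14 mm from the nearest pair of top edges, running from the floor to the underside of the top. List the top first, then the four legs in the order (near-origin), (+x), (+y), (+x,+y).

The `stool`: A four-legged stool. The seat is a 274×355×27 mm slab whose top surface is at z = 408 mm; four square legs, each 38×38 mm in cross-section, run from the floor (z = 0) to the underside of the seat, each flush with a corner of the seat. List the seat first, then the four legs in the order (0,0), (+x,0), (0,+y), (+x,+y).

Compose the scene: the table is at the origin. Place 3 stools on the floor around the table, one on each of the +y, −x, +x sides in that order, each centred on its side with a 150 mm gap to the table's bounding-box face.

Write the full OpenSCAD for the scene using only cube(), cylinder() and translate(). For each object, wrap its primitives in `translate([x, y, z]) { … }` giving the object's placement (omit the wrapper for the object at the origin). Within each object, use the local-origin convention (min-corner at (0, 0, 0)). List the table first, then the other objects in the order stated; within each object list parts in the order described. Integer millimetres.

translate([0, 0, 675]) cube([1484, 561, 46]);
translate([14, 14, 0]) cube([86, 86, 675]);
translate([1384, 14, 0]) cube([86, 86, 675]);
translate([14, 461, 0]) cube([86, 86, 675]);
translate([1384, 461, 0]) cube([86, 86, 675]);
translate([605, 711, 0]) {
  translate([0, 0, 381]) cube([274, 355, 27]);
  cube([38, 38, 381]);
  translate([236, 0, 0]) cube([38, 38, 381]);
  translate([0, 317, 0]) cube([38, 38, 381]);
  translate([236, 317, 0]) cube([38, 38, 381]);
}
translate([-424, 103, 0]) {
  translate([0, 0, 381]) cube([274, 355, 27]);
  cube([38, 38, 381]);
  translate([236, 0, 0]) cube([38, 38, 381]);
  translate([0, 317, 0]) cube([38, 38, 381]);
  translate([236, 317, 0]) cube([38, 38, 381]);
}
translate([1634, 103, 0]) {
  translate([0, 0, 381]) cube([274, 355, 27]);
  cube([38, 38, 381]);
  translate([236, 0, 0]) cube([38, 38, 381]);
  translate([0, 317, 0]) cube([38, 38, 381]);
  translate([236, 317, 0]) cube([38, 38, 381]);
}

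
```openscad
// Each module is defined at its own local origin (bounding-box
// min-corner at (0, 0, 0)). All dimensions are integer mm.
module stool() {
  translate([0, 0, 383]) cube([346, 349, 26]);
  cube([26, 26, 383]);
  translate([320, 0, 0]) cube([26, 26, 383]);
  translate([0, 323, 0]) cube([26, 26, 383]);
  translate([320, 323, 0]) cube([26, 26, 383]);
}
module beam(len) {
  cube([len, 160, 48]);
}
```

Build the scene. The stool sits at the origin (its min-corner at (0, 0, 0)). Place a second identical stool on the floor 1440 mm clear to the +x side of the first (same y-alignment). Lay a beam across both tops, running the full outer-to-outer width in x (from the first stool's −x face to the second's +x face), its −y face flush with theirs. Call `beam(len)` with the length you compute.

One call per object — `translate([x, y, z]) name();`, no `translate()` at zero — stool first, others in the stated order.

stool();
translate([1786, 0, 0]) stool();
translate([0, 0, 409]) beam(2132);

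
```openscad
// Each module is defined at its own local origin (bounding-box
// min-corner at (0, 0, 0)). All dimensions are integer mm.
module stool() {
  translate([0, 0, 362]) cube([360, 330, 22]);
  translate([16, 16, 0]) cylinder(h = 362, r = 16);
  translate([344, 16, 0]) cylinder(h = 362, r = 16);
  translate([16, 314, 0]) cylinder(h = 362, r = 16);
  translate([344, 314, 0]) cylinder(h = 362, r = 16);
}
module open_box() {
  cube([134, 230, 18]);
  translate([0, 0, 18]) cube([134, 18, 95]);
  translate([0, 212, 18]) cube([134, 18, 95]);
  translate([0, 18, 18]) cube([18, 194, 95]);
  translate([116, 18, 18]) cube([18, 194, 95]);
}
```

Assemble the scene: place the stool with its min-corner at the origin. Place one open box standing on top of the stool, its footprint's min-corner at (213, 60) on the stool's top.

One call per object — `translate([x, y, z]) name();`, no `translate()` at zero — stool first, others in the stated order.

stool();
translate([213, 60, 384]) open_box();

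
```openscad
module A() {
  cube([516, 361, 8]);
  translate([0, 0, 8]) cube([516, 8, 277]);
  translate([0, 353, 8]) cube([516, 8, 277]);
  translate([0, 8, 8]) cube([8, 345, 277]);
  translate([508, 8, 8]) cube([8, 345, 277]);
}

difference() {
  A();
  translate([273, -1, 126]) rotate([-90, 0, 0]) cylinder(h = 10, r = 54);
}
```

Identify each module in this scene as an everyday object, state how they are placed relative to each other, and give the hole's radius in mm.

A is an open box. The open box has a circular hole through its front wall. The hole's radius is 54 mm.

The subtracted cylinder has r = 54 mm.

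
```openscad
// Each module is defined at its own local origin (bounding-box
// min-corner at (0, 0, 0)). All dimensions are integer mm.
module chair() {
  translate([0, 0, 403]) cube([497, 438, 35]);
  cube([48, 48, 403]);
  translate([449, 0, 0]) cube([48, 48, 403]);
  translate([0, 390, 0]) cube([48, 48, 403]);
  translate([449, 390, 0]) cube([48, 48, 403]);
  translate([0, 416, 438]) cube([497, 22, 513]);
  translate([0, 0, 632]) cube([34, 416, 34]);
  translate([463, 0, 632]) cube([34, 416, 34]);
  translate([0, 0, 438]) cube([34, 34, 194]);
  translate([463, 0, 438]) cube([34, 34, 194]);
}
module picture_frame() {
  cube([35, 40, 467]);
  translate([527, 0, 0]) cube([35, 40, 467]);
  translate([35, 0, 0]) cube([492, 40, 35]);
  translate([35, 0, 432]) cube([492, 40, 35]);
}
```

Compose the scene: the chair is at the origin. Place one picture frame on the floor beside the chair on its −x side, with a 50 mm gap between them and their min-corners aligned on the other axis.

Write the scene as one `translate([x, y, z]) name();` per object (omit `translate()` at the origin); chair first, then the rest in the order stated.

chair();
translate([-612, 0, 0]) picture_frame();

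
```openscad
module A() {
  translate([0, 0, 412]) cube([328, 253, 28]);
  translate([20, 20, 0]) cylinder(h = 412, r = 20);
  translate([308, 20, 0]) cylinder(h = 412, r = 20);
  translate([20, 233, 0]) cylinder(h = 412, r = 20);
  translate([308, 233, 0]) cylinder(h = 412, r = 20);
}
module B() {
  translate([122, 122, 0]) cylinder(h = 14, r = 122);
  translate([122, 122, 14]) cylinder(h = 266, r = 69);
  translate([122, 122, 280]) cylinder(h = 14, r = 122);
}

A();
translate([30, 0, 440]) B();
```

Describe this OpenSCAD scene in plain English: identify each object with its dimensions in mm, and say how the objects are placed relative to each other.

A is a four-legged stool. The seat is a 328×253×28 mm slab whose top surface is at z = 440 mm; four round legs, each 40 mm in diameter, run from the floor (z = 0) to the underside of the seat, each leg's axis is inset half a diameter from the nearest pair of seat edges (so the leg's bounding box is flush with the corner).

B is a spool: two coaxial disc flanges of radius 122 mm and thickness 14 mm, joined by a core cylinder of radius 69 mm and height 266 mm. The lower flange rests on z = 0 and the three cylinders share a vertical axis.

The spool is on top of the stool.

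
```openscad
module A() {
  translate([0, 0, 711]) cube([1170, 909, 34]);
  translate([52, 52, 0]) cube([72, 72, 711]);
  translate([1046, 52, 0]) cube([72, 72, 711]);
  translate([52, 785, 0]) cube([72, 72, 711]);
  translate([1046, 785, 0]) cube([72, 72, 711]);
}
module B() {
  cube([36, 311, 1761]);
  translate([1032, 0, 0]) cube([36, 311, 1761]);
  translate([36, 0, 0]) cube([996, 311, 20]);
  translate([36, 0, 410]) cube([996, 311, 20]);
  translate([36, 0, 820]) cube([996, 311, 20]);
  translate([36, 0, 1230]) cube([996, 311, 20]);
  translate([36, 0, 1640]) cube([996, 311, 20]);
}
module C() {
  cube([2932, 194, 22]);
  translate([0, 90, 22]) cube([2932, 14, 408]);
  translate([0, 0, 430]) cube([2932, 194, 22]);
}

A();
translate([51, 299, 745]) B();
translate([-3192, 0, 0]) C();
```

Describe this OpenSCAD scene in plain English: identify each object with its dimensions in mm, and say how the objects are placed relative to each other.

A is a rectangular dining table. The top is 1170×909×34 mm with its upper surface at z = 745 mm. It stands on four 72×72 mm square legs, each inset 52 mm from the nearest pair of top edges, running from the floor to the underside of the top.

B is an open bookshelf. Two side panels, each 36 mm thick, 311 mm deep and 1761 mm tall, stand 1068 mm apart (outside-to-outside). Between them sit 5 shelves, each 20 mm thick and 311 mm deep, spanning the full gap between the sides. The bottom shelf rests on the floor (its underside at z = 0) and the clear gap between one shelf's top and the next shelf's underside is 390 mm.

C is an I-beam lying along x, 2932 mm long. Overall section height 452 mm. Two flanges 194 mm wide (y) and 22 mm thick, one on the floor and one at the top; a web 14 mm thick runs between them, centred on the flange width.

The bookshelf is on top of the table, centred. The I-beam is on the floor beside the table on its −x side.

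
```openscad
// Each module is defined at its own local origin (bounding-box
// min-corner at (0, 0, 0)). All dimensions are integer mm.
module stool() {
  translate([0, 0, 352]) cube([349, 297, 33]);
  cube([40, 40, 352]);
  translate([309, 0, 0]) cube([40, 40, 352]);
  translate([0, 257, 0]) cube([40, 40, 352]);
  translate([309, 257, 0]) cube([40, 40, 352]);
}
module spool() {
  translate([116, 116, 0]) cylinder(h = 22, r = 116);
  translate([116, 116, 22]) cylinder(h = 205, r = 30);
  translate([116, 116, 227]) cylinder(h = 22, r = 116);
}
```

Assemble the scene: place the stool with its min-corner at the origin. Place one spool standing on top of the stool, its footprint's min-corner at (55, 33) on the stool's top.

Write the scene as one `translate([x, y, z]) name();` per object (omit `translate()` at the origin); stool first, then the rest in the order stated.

stool();
translate([55, 33, 385]) spool();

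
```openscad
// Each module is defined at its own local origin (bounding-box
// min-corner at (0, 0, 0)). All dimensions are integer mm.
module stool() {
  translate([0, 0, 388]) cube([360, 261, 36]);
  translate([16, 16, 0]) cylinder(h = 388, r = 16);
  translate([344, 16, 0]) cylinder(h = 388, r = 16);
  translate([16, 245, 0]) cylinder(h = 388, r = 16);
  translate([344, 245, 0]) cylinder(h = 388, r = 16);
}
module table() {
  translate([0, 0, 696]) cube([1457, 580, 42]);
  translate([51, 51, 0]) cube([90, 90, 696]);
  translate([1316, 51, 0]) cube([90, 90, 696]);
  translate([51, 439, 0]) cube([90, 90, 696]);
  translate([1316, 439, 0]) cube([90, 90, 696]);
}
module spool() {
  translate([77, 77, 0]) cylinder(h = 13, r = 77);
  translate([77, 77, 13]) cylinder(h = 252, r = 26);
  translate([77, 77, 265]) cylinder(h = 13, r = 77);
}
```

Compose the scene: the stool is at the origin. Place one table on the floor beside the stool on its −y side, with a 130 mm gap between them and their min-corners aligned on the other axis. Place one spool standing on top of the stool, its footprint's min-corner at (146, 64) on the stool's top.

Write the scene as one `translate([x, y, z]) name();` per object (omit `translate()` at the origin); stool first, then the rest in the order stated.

stool();
translate([0, -710, 0]) table();
translate([146, 64, 424]) spool();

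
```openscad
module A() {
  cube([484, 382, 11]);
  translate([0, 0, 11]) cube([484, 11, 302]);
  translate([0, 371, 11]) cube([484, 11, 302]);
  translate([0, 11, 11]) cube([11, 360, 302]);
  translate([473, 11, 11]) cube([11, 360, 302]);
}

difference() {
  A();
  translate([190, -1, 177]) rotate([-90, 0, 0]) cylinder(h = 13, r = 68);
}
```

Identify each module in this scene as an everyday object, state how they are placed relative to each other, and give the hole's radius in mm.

The subtracted cylinder has r = 68 mm.

A is an open box. The open box has a circular hole through its front wall. The hole's radius is 68 mm.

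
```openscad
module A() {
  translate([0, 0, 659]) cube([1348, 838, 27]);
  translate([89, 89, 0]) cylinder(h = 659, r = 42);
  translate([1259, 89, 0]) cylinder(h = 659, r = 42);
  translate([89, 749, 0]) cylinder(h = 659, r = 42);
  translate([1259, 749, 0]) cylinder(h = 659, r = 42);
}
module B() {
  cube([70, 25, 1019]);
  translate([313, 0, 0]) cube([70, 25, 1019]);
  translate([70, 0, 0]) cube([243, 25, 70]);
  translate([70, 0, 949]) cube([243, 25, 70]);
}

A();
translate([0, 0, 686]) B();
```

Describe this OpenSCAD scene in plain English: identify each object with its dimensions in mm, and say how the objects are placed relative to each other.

A is a table with a 1348×838 mm rectangular top, 27 mm thick, top surface at z = 686 mm, supported by four round legs of 84 mm diameter, each leg's bounding box inset 47 mm from the nearest pair of top edges, running from the floor.

B is a rectangular picture frame lying in the x–z plane (depth along y). The opening is 243 mm wide (x) by 879 mm tall (z), surrounded by a border 70 mm wide on all four sides. The frame is 25 mm deep and is made of two full-height vertical stiles with two horizontal rails fitted between them.

The picture frame is on top of the table.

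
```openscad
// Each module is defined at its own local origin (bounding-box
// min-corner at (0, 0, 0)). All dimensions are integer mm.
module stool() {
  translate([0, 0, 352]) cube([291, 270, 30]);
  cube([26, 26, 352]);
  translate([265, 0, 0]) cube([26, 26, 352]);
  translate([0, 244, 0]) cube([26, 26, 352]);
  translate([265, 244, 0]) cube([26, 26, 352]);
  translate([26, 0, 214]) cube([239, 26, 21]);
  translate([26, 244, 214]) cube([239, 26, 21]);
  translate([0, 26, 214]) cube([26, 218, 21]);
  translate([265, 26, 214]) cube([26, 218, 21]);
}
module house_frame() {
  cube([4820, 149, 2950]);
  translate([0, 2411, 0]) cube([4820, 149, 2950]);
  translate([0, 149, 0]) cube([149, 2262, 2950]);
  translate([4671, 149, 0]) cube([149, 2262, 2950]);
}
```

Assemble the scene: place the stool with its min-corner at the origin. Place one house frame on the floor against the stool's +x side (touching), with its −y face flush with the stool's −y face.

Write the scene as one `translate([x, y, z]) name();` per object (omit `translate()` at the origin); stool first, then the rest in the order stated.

stool();
translate([291, 0, 0]) house_frame();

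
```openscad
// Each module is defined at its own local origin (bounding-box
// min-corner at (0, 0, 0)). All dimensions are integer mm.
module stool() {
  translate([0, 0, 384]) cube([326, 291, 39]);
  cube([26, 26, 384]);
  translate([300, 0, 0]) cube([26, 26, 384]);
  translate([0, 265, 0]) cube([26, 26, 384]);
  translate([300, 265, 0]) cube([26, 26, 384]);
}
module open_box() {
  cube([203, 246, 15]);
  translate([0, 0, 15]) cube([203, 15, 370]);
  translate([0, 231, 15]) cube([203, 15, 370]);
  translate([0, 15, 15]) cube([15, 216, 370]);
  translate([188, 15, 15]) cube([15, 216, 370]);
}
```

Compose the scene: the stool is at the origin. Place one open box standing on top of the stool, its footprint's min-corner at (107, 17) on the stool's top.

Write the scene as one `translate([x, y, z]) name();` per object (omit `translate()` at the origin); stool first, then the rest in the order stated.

stool();
translate([107, 17, 423]) open_box();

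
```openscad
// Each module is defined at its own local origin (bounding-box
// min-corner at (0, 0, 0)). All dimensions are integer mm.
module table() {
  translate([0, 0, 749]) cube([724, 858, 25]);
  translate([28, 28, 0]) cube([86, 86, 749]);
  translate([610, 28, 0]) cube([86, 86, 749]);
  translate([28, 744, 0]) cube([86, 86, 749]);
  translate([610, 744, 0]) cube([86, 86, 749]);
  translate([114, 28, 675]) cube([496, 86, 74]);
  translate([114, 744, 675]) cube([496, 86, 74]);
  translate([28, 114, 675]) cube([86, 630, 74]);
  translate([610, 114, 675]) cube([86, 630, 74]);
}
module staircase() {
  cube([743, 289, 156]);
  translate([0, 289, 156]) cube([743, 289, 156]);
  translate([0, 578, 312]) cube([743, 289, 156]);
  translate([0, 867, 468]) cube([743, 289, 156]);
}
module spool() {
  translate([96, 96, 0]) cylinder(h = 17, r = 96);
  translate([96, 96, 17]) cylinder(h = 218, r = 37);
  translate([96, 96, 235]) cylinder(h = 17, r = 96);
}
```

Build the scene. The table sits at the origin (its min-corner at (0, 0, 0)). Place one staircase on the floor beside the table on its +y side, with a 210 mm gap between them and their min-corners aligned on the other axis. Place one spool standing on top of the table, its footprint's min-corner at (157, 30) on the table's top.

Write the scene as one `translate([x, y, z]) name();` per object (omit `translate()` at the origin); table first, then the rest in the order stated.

table();
translate([0, 1068, 0]) staircase();
translate([157, 30, 774]) spool();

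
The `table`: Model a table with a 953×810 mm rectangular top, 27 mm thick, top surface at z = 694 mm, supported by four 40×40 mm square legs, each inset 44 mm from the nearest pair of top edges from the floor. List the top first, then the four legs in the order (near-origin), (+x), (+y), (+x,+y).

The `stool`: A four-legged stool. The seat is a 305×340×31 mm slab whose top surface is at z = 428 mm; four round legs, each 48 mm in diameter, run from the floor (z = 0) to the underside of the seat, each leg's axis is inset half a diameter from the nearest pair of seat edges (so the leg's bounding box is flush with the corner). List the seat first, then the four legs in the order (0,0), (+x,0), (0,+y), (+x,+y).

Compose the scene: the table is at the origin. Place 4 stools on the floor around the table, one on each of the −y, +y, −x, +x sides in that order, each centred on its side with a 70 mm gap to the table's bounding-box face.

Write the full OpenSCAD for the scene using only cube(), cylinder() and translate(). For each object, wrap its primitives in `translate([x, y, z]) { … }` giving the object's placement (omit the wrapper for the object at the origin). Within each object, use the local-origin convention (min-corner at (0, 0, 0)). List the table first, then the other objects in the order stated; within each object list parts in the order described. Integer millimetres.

translate([0, 0, 667]) cube([953, 810, 27]);
translate([44, 44, 0]) cube([40, 40, 667]);
translate([869, 44, 0]) cube([40, 40, 667]);
translate([44, 726, 0]) cube([40, 40, 667]);
translate([869, 726, 0]) cube([40, 40, 667]);
translate([324, -410, 0]) {
  translate([0, 0, 397]) cube([305, 340, 31]);
  translate([24, 24, 0]) cylinder(h = 397, r = 24);
  translate([281, 24, 0]) cylinder(h = 397, r = 24);
  translate([24, 316, 0]) cylinder(h = 397, r = 24);
  translate([281, 316, 0]) cylinder(h = 397, r = 24);
}
translate([324, 880, 0]) {
  translate([0, 0, 397]) cube([305, 340, 31]);
  translate([24, 24, 0]) cylinder(h = 397, r = 24);
  translate([281, 24, 0]) cylinder(h = 397, r = 24);
  translate([24, 316, 0]) cylinder(h = 397, r = 24);
  translate([281, 316, 0]) cylinder(h = 397, r = 24);
}
translate([-375, 235, 0]) {
  translate([0, 0, 397]) cube([305, 340, 31]);
  translate([24, 24, 0]) cylinder(h = 397, r = 24);
  translate([281, 24, 0]) cylinder(h = 397, r = 24);
  translate([24, 316, 0]) cylinder(h = 397, r = 24);
  translate([281, 316, 0]) cylinder(h = 397, r = 24);
}
translate([1023, 235, 0]) {
  translate([0, 0, 397]) cube([305, 340, 31]);
  translate([24, 24, 0]) cylinder(h = 397, r = 24);
  translate([281, 24, 0]) cylinder(h = 397, r = 24);
  translate([24, 316, 0]) cylinder(h = 397, r = 24);
  translate([281, 316, 0]) cylinder(h = 397, r = 24);
}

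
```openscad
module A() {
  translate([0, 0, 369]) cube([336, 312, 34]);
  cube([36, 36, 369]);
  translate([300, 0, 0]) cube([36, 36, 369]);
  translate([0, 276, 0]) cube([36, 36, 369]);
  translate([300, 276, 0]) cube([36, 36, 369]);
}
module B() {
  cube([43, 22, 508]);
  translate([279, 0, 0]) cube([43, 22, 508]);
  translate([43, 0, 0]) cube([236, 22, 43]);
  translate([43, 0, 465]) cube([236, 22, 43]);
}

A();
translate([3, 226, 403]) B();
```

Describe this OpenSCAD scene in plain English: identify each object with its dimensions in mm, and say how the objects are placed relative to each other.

A is a four-legged stool. The seat is a 336×312×34 mm slab whose top surface is at z = 403 mm; four square legs, each 36×36 mm in cross-section, run from the floor (z = 0) to the underside of the seat, each flush with a corner of the seat.

B is a rectangular picture frame lying in the x–z plane (depth along y). The opening is 236 mm wide (x) by 422 mm tall (z), surrounded by a border 43 mm wide on all four sides. The frame is 22 mm deep and is made of two full-height vertical stiles with two horizontal rails fitted between them.

The picture frame is on top of the stool.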